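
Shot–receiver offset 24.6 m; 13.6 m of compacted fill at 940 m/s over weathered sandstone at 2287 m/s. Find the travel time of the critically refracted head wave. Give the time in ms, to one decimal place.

θ_c = arcsin(V₁/V₂) = arcsin(940/2287) = 24.27°, cos θ_c = 0.9116.
Intercept time tᵢ = 2h cos θ_c / V₁ = 2·13.6·0.9116/940 = 0.02638 s.
t = x/V₂ + tᵢ = 24.6/2287 + 0.02638 = 0.03714 s.

37.1 ms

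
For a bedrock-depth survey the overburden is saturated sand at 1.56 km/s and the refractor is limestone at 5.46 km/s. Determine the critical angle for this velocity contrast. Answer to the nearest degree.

At critical incidence the refracted ray runs along the interface (θ₂ = 90°), so sin θ_c = V₁/V₂.
θ_c = arcsin(1.56/5.46) = arcsin 0.2857 = 16.60°.

17°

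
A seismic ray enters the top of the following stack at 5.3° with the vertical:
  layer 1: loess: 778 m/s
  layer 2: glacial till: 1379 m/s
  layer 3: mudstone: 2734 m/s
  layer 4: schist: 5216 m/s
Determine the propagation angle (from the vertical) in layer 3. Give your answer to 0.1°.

18.9°

Ray parameter p = sin 5.3° / 778 = 1.1873e-04 s/m.
sin θ_3 = p·V_3 = 1.1873e-04 × 2734 = 0.3246.
θ_3 = arcsin 0.3246 = 18.94°.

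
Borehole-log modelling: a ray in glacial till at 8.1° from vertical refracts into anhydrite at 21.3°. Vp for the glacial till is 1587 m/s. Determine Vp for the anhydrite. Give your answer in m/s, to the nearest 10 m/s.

4090 m/s

sin 8.1° = 0.1409; sin 21.3° = 0.3633.
V₂ = V₁·(sin θ₂/sin θ₁) = 1587·(0.3633/0.1409) = 4091.37 m/s.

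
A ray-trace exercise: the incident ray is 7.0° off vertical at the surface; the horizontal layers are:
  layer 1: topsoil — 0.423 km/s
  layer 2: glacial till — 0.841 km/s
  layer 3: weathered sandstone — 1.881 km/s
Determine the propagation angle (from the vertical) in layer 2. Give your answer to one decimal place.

Ray parameter p = sin 7.0° / 0.423 = 2.8811e-01 s/km.
sin θ_2 = p·V_2 = 2.8811e-01 × 0.841 = 0.2423.
θ_2 = arcsin 0.2423 = 14.02°.

14.0°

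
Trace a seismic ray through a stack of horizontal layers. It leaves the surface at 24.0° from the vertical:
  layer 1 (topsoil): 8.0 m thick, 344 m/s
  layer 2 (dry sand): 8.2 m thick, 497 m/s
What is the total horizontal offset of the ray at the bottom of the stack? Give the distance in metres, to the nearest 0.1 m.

9.5 m

p = sin θ₁/V₁ = sin 24.0°/344 = 1.1824e-03 s/m is conserved through the stack.
Layer 1: θ = 24.00°; offset = 8.0·tan 24.00° = 3.562 m.
Layer 2: sin θ = p·497 = 0.5876 → θ = 35.99°; offset = 8.2·tan 35.99° = 5.955 m.
Summing the layer offsets gives 9.517 m.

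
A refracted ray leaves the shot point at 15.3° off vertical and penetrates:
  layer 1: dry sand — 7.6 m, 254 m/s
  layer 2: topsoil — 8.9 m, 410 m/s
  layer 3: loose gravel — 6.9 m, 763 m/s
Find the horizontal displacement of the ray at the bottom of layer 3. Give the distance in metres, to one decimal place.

Apply Snell's law at each interface; in layer i the horizontal offset is hᵢ·tan θᵢ.
Layer 1: θ = 15.30°; offset = 7.6·tan 15.30° = 2.079 m.
Layer 2: sin θ = 410·sin 15.3°/254 = 0.4259, θ = 25.21°; offset = 8.9·tan 25.21° = 4.190 m.
Layer 3: sin θ = 763·sin 15.3°/254 = 0.7927, θ = 52.43°; offset = 6.9·tan 52.43° = 8.971 m.
Summing the layer offsets gives 15.240 m.

15.2 m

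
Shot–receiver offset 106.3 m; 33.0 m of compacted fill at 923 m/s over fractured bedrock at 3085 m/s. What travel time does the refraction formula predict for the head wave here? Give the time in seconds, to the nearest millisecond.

θ_c = arcsin(V₁/V₂) = arcsin(923/3085) = 17.41°, cos θ_c = 0.9542.
Intercept time tᵢ = 2h cos θ_c / V₁ = 2·33.0·0.9542/923 = 0.06823 s.
t = x/V₂ + tᵢ = 106.3/3085 + 0.06823 = 0.10269 s.

0.103 s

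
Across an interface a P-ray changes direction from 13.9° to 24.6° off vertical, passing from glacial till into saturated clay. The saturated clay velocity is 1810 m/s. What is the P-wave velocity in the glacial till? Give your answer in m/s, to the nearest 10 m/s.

Snell's law: sin 13.9°/V₁ = sin 24.6°/V₂.
V₁ = V₂·sin 13.9°/sin 24.6° = 1810 × 0.5771 = 1044.52 m/s.

1040 m/s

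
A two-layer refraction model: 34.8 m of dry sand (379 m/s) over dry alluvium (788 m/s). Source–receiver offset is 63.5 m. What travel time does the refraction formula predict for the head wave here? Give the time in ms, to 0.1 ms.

241.6 ms

θ_c = arcsin(V₁/V₂) = arcsin(379/788) = 28.75°, cos θ_c = 0.8767.
Intercept time tᵢ = 2h cos θ_c / V₁ = 2·34.8·0.8767/379 = 0.16101 s.
t = x/V₂ + tᵢ = 63.5/788 + 0.16101 = 0.24159 s.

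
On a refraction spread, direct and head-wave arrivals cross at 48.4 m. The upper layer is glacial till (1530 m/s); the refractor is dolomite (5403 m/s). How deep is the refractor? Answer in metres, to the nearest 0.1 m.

18.1 m

h = (x_cross/2)·√((V₂−V₁)/(V₂+V₁)).
(V₂−V₁)/(V₂+V₁) = (5403−1530)/(5403+1530) = 0.5586; √ = 0.7474.
h = (48.4/2)·0.7474 = 18.09 m.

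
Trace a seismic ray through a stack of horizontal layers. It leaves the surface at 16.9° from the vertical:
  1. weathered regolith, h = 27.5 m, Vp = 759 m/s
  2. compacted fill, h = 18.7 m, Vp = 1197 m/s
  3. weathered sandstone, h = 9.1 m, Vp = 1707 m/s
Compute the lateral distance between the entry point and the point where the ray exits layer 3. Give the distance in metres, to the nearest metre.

Apply Snell's law at each interface; in layer i the horizontal offset is hᵢ·tan θᵢ.
Layer 1: θ = 16.90°; offset = 27.5·tan 16.90° = 8.355 m.
Layer 2: sin θ = 1197·sin 16.9°/759 = 0.4585, θ = 27.29°; offset = 18.7·tan 27.29° = 9.647 m.
Layer 3: sin θ = 1707·sin 16.9°/759 = 0.6538, θ = 40.83°; offset = 9.1·tan 40.83° = 7.863 m.
Total horizontal offset = 25.865 m.

26 m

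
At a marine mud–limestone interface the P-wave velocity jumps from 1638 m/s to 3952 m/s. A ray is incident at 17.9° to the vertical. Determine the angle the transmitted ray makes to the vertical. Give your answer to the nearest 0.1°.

47.9°

sin θ₁/V₁ = sin θ₂/V₂ ⇒ sin θ₂ = 3952·sin 17.9°/1638 = 3952·0.3074/1638 = 0.7416.
θ₂ = arcsin 0.7416 = 47.86° from the normal.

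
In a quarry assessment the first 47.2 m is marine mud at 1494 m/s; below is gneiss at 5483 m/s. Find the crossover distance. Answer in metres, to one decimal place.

124.8 m

x_cross = 2h·√((V₂+V₁)/(V₂−V₁)).
(V₂+V₁)/(V₂−V₁) = (5483+1494)/(5483−1494) = 1.7491; √ = 1.3225.
x_cross = 2·47.2·1.3225 = 124.85 m.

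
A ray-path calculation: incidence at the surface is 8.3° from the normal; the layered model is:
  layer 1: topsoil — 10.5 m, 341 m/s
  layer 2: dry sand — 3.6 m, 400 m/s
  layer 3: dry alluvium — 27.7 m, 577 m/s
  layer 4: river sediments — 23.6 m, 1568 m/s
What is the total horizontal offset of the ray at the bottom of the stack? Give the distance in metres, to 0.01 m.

p = sin θ₁/V₁ = sin 8.3°/341 = 4.2333e-04 s/m is conserved through the stack.
Layer 1: θ = 8.30°; offset = 10.5·tan 8.30° = 1.5318 m.
Layer 2: sin θ = p·400 = 0.1693 → θ = 9.75°; offset = 3.6·tan 9.75° = 0.6185 m.
Layer 3: sin θ = p·577 = 0.2443 → θ = 14.14°; offset = 27.7·tan 14.14° = 6.9774 m.
Layer 4: sin θ = p·1568 = 0.6638 → θ = 41.59°; offset = 23.6·tan 41.59° = 20.9451 m.
Summing the layer offsets gives 30.0728 m.

30.07 m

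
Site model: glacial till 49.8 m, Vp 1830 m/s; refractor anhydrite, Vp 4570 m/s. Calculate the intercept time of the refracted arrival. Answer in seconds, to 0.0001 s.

θ_c = arcsin(V₁/V₂) = arcsin(1830/4570) = 23.61°; cos θ_c = 0.9163.
tᵢ = 2h·cos θ_c / V₁ = 2·49.8·0.9163 / 1830 = 0.04987 s.

0.0499 s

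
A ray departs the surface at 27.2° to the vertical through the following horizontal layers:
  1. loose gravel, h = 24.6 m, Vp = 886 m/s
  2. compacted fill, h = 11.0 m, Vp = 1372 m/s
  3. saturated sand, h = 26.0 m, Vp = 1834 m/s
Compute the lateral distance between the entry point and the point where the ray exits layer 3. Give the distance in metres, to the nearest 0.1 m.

99.7 m

p = sin θ₁/V₁ = sin 27.2°/886 = 5.1591e-04 s/m is conserved through the stack.
Layer 1: θ = 27.20°; offset = 24.6·tan 27.20° = 12.643 m.
Layer 2: sin θ = p·1372 = 0.7078 → θ = 45.06°; offset = 11.0·tan 45.06° = 11.023 m.
Layer 3: sin θ = p·1834 = 0.9462 → θ = 71.12°; offset = 26.0·tan 71.12° = 76.014 m.
Summing the layer offsets gives 99.679 m.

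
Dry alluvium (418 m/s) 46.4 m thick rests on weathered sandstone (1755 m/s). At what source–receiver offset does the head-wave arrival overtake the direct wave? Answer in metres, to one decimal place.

118.3 m

x_cross = 2h·√((V₂+V₁)/(V₂−V₁)).
(V₂+V₁)/(V₂−V₁) = (1755+418)/(1755−418) = 1.6253; √ = 1.2749.
x_cross = 2·46.4·1.2749 = 118.31 m.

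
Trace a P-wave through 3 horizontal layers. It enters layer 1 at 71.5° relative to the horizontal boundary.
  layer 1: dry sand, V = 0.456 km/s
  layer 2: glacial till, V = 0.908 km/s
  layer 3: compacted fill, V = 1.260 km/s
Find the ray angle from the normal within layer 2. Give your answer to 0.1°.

From the normal: θ₁ = 90° − 71.5° = 18.5°.
Ray parameter p = sin 18.5° / 0.456 = 6.9584e-01 s/km.
sin θ_2 = p·V_2 = 6.9584e-01 × 0.908 = 0.6318.
θ_2 = arcsin 0.6318 = 39.18°.

39.2°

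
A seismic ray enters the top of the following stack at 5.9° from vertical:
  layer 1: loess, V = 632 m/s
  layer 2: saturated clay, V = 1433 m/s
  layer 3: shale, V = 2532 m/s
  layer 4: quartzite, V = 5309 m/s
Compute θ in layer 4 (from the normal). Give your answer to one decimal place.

59.7°

Snell's law across each interface conserves sin θ / V, so sin θ_4 = V_4·sin θ₁/V₁.
sin θ_4 = 5309 × sin 5.9° / 632 = 0.8635.
θ_4 = arcsin 0.8635 = 59.71°.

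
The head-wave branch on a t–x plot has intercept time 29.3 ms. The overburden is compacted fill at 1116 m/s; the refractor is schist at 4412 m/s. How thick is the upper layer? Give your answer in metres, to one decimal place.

16.9 m

h = tᵢ·V₁·V₂ / (2·√(V₂²−V₁²)).
√(V₂²−V₁²) = √(4412² − 1116²) = 4268.5 m/s.
h = 0.0293 s × 1116 × 4412 / (2 × 4268.5) = 16.90 m.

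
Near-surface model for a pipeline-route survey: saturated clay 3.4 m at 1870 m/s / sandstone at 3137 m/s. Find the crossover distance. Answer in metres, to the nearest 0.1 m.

x_cross = 2h·√((V₂+V₁)/(V₂−V₁)).
(V₂+V₁)/(V₂−V₁) = (3137+1870)/(3137−1870) = 3.9519; √ = 1.9879.
x_cross = 2·3.4·1.9879 = 13.52 m.

13.5 m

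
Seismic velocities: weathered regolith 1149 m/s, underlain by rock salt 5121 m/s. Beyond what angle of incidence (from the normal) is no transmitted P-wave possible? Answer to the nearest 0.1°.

Critical incidence: sin θ_c = V₁/V₂ = 1149/5121 = 0.2244.
θ_c = arcsin 0.2244 = 12.97°.

13.0°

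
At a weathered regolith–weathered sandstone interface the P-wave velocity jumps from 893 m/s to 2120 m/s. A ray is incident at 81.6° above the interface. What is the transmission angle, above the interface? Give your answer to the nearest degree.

70°

Angle from the normal: 90° − 81.6° = 8.4°.
Snell's law: sin θ₂ = (V₂/V₁)·sin θ₁ = (2120/893)·sin 8.4° = 0.3468.
θ₂ = arcsin 0.3468 = 20.29° from the normal.
From the interface: 90° − 20.29° = 69.71°.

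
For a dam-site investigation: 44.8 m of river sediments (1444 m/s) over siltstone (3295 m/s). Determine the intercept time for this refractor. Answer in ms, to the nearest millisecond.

tᵢ = 2h·√(V₂²−V₁²)/(V₁V₂).
√(V₂²−V₁²) = √(3295²−1444²) = 2961.7 m/s.
tᵢ = 2·44.8·2961.7/(1444·3295) = 0.05577 s.

56 ms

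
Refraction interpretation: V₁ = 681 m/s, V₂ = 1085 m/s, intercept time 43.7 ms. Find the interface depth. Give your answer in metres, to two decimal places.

19.11 m

θ_c = arcsin(681/1085) = 38.88°; cos θ_c = 0.7785.
tᵢ = 2h cos θ_c/V₁ ⇒ h = tᵢ·V₁/(2 cos θ_c) = 0.0437·681/(2·0.7785) = 19.11 m.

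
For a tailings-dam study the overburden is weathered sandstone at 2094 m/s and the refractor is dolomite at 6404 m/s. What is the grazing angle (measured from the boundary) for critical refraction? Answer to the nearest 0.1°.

70.9°

At critical incidence the refracted ray runs along the interface (θ₂ = 90°), so sin θ_c = V₁/V₂.
θ_c = arcsin(2094/6404) = arcsin 0.3270 = 19.09°.
Measured from the interface: 90° − 19.09° = 70.91°.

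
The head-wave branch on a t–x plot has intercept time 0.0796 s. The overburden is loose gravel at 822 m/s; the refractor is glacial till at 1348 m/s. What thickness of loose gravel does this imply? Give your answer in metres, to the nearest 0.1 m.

41.3 m

θ_c = arcsin(822/1348) = 37.57°; cos θ_c = 0.7926.
tᵢ = 2h cos θ_c/V₁ ⇒ h = tᵢ·V₁/(2 cos θ_c) = 0.0796·822/(2·0.7926) = 41.28 m.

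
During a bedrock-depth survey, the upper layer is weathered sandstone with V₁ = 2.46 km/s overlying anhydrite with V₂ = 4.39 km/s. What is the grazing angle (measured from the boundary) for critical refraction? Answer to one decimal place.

Critical incidence: sin θ_c = V₁/V₂ = 2.46/4.39 = 0.5604.
θ_c = arcsin 0.5604 = 34.08°.
Measured from the interface: 90° − 34.08° = 55.92°.

55.9°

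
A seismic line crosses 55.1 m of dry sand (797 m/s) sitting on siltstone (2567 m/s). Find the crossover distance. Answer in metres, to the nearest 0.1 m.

θ_c = arcsin(797/2567) = 18.09°, so cos θ_c = 0.9506 and tᵢ = 2h cos θ_c/V₁ = 0.1314 s.
At crossover x/V₁ = x/V₂ + tᵢ ⇒ x = tᵢ/(1/V₁ − 1/V₂) = 0.13144/(1.2547e-03 − 3.8956e-04) = 151.92 m.

151.9 m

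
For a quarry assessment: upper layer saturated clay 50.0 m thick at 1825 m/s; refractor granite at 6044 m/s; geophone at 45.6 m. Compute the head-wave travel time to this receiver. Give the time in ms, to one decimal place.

θ_c = arcsin(V₁/V₂) = arcsin(1825/6044) = 17.57°, cos θ_c = 0.9533.
Intercept time tᵢ = 2h cos θ_c / V₁ = 2·50.0·0.9533/1825 = 0.05224 s.
t = x/V₂ + tᵢ = 45.6/6044 + 0.05224 = 0.05978 s.

59.8 ms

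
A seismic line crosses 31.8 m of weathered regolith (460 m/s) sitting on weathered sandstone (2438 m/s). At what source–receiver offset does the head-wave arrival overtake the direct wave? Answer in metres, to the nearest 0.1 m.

77.0 m

x_cross = 2h·√((V₂+V₁)/(V₂−V₁)).
(V₂+V₁)/(V₂−V₁) = (2438+460)/(2438−460) = 1.4651; √ = 1.2104.
x_cross = 2·31.8·1.2104 = 76.98 m.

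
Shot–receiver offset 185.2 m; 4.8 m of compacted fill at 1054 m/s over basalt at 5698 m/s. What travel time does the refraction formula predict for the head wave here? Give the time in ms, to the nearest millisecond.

41 ms

θ_c = arcsin(V₁/V₂) = arcsin(1054/5698) = 10.66°, cos θ_c = 0.9827.
Intercept time tᵢ = 2h cos θ_c / V₁ = 2·4.8·0.9827/1054 = 0.00895 s.
t = x/V₂ + tᵢ = 185.2/5698 + 0.00895 = 0.04145 s.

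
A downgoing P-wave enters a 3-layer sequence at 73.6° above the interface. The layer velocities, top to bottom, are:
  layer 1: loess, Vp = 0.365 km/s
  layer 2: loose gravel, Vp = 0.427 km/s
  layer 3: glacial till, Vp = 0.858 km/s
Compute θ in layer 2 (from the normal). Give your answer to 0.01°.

19.29°

From the normal: θ₁ = 90° − 73.6° = 16.4°.
Ray parameter p = sin 16.4° / 0.365 = 7.7354e-01 s/km.
sin θ_2 = p·V_2 = 7.7354e-01 × 0.427 = 0.3303.
θ_2 = 19.29° from the vertical.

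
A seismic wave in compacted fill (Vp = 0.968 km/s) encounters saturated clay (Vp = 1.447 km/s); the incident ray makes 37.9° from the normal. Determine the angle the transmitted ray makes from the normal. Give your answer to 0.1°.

Snell's law: sin θ₂ = (V₂/V₁)·sin θ₁ = (1.447/0.968)·sin 37.9° = 0.9183.
θ₂ = arcsin 0.9183 = 66.67° from the normal.

66.7°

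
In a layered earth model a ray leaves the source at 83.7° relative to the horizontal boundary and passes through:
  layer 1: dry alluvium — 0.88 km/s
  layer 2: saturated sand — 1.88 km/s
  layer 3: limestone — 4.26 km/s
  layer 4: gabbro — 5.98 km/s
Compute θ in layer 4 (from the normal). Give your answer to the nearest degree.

From the normal: θ₁ = 90° − 83.7° = 6.3°.
Ray parameter p = sin 6.3° / 0.88 = 1.2470e-01 s/km.
sin θ_4 = p·V_4 = 1.2470e-01 × 5.98 = 0.7457.
θ_4 = arcsin 0.7457 = 48.22°.

48°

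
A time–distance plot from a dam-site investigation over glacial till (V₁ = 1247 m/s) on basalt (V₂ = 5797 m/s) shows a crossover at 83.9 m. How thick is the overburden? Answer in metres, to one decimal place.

x_cross = 2h·√((V₂+V₁)/(V₂−V₁)) → h = x_cross / (2·√((V₂+V₁)/(V₂−V₁))).
√((V₂+V₁)/(V₂−V₁)) = √((5797+1247)/(5797−1247)) = 1.2442.
h = 83.9 / (2·1.2442) = 33.72 m.

33.7 m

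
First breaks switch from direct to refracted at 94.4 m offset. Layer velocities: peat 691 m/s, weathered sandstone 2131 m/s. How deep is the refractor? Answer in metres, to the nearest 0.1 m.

x_cross = 2h·√((V₂+V₁)/(V₂−V₁)) → h = x_cross / (2·√((V₂+V₁)/(V₂−V₁))).
√((V₂+V₁)/(V₂−V₁)) = √((2131+691)/(2131−691)) = 1.3999.
h = 94.4 / (2·1.3999) = 33.72 m.

33.7 m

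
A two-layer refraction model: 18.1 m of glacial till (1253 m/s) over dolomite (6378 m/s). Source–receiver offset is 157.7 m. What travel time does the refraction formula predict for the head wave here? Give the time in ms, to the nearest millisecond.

53 ms

θ_c = arcsin(V₁/V₂) = arcsin(1253/6378) = 11.33°, cos θ_c = 0.9805.
Intercept time tᵢ = 2h cos θ_c / V₁ = 2·18.1·0.9805/1253 = 0.02833 s.
t = x/V₂ + tᵢ = 157.7/6378 + 0.02833 = 0.05305 s.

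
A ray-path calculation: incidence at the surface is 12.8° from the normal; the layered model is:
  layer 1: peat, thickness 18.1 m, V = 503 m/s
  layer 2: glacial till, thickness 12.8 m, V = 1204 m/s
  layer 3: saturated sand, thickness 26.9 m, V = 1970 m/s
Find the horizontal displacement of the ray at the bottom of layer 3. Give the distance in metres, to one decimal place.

59.1 m

Ray parameter p = sin 12.8° / 503 m/s = 4.4045e-04 s/m.
Layer 1: θ = 12.80°; offset = 18.1·tan 12.80° = 4.112 m.
Layer 2: sin θ = p·1204 = 0.5303 → θ = 32.03°; offset = 12.8·tan 32.03° = 8.006 m.
Layer 3: sin θ = p·1970 = 0.8677 → θ = 60.19°; offset = 26.9·tan 60.19° = 46.955 m.
Total horizontal offset = 59.073 m.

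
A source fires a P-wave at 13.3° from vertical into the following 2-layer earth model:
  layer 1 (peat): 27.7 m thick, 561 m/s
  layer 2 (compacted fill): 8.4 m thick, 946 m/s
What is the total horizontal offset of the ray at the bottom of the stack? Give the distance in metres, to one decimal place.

10.1 m

p = sin θ₁/V₁ = sin 13.3°/561 = 4.1007e-04 s/m is conserved through the stack.
Layer 1: θ = 13.30°; offset = 27.7·tan 13.30° = 6.548 m.
Layer 2: sin θ = p·946 = 0.3879 → θ = 22.83°; offset = 8.4·tan 22.83° = 3.535 m.
Σ offsets = 10.083 m.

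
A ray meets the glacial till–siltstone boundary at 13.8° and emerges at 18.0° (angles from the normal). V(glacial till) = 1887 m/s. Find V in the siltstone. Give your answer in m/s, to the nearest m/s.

Snell's law: sin 13.8°/V₁ = sin 18.0°/V₂.
V₂ = V₁·sin 18.0°/sin 13.8° = 1887 × 1.2955 = 2444.58 m/s.

2445 m/s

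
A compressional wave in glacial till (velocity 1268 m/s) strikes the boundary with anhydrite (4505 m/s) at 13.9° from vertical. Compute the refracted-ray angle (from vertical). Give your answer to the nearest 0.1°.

58.6°

Snell's law: sin θ₂ = (V₂/V₁)·sin θ₁ = (4505/1268)·sin 13.9° = 0.8535.
θ₂ = sin⁻¹(0.8535) = 58.59° (from vertical).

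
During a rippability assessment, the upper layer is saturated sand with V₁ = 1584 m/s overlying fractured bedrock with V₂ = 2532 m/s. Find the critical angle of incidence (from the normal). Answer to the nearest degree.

At critical incidence the refracted ray runs along the interface (θ₂ = 90°), so sin θ_c = V₁/V₂.
θ_c = arcsin(1584/2532) = arcsin 0.6256 = 38.73°.

39°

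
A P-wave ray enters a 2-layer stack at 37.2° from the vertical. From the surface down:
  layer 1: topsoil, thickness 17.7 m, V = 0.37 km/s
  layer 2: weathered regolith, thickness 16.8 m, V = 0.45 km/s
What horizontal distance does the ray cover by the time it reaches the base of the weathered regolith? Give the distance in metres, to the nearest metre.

32 m

Ray parameter p = sin 37.2° / 0.37 km/s = 1.6341e+00 s/km.
Layer 1: θ = 37.20°; offset = 17.7·tan 37.20° = 13.435 m.
Layer 2: sin θ = p·0.45 = 0.7353 → θ = 47.33°; offset = 16.8·tan 47.33° = 18.228 m.
Total horizontal offset = 31.663 m.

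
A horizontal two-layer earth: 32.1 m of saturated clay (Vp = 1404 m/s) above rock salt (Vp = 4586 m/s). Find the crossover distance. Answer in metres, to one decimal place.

x_cross = 2h·√((V₂+V₁)/(V₂−V₁)).
(V₂+V₁)/(V₂−V₁) = (4586+1404)/(4586−1404) = 1.8825; √ = 1.3720.
x_cross = 2·32.1·1.3720 = 88.08 m.

88.1 m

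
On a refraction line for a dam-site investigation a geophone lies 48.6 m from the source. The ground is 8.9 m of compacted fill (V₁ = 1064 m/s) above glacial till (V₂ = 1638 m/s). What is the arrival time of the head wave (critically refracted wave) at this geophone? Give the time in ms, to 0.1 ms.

42.4 ms

t = x/V₂ + 2h·√(V₂²−V₁²)/(V₁V₂).
√(V₂²−V₁²) = √(1638²−1064²) = 1245.4 m/s; delay term = 2·8.9·1245.4/(1064·1638) = 0.01272 s.
t = 48.6/1638 + 0.01272 = 0.04239 s.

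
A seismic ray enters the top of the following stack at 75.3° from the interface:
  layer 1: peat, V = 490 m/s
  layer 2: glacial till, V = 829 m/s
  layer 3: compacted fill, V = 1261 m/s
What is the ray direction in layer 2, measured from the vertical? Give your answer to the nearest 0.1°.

From the normal: θ₁ = 90° − 75.3° = 14.7°.
Snell's law across each interface conserves sin θ / V, so sin θ_2 = V_2·sin θ₁/V₁.
sin θ_2 = 829 × sin 14.7° / 490 = 0.4293.
θ_2 = arcsin 0.4293 = 25.42°.

25.4°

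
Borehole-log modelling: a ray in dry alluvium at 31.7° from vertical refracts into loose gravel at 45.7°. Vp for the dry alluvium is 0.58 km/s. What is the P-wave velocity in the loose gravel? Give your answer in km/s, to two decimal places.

0.79 km/s

sin 31.7° = 0.5255; sin 45.7° = 0.7157.
V₂ = V₁·(sin θ₂/sin θ₁) = 0.58·(0.7157/0.5255) = 0.79 km/s.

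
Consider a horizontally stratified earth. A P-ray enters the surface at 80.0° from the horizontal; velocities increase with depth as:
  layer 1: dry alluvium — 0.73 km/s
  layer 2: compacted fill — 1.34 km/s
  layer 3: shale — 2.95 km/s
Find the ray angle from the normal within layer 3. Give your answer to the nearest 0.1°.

44.6°

From the normal: θ₁ = 90° − 80.0° = 10.0°.
Snell's law across each interface conserves sin θ / V, so sin θ_3 = V_3·sin θ₁/V₁.
sin θ_3 = 2.95 × sin 10.0° / 0.73 = 0.7017.
θ_3 = arcsin 0.7017 = 44.57°.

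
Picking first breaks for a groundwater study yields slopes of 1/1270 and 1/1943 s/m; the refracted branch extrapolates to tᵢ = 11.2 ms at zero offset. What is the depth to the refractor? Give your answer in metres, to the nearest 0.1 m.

h = tᵢ·V₁·V₂ / (2·√(V₂²−V₁²)).
√(V₂²−V₁²) = √(1943² − 1270²) = 1470.5 m/s.
h = 0.0112 s × 1270 × 1943 / (2 × 1470.5) = 9.40 m.

9.4 m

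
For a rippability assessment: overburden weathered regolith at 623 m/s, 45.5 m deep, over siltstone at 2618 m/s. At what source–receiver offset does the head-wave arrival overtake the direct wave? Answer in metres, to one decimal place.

116.0 m

x_cross = 2h·√((V₂+V₁)/(V₂−V₁)).
(V₂+V₁)/(V₂−V₁) = (2618+623)/(2618−623) = 1.6246; √ = 1.2746.
x_cross = 2·45.5·1.2746 = 115.99 m.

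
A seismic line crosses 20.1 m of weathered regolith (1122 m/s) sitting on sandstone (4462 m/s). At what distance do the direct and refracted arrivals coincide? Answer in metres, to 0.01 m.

51.98 m

θ_c = arcsin(1122/4462) = 14.56°, so cos θ_c = 0.9679 and tᵢ = 2h cos θ_c/V₁ = 0.0347 s.
At crossover x/V₁ = x/V₂ + tᵢ ⇒ x = tᵢ/(1/V₁ − 1/V₂) = 0.03468/(8.9127e-04 − 2.2411e-04) = 51.98 m.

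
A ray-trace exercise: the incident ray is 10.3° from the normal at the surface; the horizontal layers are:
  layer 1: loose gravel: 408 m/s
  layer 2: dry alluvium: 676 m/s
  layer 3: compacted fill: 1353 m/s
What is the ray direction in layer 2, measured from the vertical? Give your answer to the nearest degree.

17°

Snell's law across each interface conserves sin θ / V, so sin θ_2 = V_2·sin θ₁/V₁.
sin θ_2 = 676 × sin 10.3° / 408 = 0.2963.
θ_2 = arcsin 0.2963 = 17.23°.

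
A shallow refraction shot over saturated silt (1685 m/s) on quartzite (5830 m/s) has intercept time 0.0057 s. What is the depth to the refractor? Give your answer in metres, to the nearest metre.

5 m

θ_c = arcsin(1685/5830) = 16.80°; cos θ_c = 0.9573.
tᵢ = 2h cos θ_c/V₁ ⇒ h = tᵢ·V₁/(2 cos θ_c) = 0.0057·1685/(2·0.9573) = 5.02 m.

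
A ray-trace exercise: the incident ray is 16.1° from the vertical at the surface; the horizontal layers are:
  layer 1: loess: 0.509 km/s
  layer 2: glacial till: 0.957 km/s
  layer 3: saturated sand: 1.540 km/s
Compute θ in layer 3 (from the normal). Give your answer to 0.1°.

57.0°

Snell's law across each interface conserves sin θ / V, so sin θ_3 = V_3·sin θ₁/V₁.
sin θ_3 = 1.540 × sin 16.1° / 0.509 = 0.8390.
θ_3 = 57.04° from the vertical.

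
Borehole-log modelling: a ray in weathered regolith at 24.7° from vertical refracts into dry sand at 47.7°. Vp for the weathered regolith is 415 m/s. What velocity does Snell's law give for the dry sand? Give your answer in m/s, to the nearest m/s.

sin 24.7° = 0.4179; sin 47.7° = 0.7396.
V₂ = V₁·(sin θ₂/sin θ₁) = 415·(0.7396/0.4179) = 734.56 m/s.

735 m/s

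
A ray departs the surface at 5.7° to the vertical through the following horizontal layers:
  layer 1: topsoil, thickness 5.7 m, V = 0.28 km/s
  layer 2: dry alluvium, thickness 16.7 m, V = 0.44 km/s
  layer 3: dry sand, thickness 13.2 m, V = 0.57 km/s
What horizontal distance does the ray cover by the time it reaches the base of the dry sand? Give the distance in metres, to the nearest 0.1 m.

5.9 m

Apply Snell's law at each interface; in layer i the horizontal offset is hᵢ·tan θᵢ.
Layer 1: θ = 5.70°; offset = 5.7·tan 5.70° = 0.569 m.
Layer 2: sin θ = 0.44·sin 5.7°/0.28 = 0.1561, θ = 8.98°; offset = 16.7·tan 8.98° = 2.639 m.
Layer 3: sin θ = 0.57·sin 5.7°/0.28 = 0.2022, θ = 11.66°; offset = 13.2·tan 11.66° = 2.725 m.
Summing the layer offsets gives 5.933 m.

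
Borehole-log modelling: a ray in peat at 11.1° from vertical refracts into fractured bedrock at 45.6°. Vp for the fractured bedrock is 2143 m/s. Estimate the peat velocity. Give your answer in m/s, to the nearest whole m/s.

577 m/s

Snell's law: sin 11.1°/V₁ = sin 45.6°/V₂.
V₁ = V₂·sin 11.1°/sin 45.6° = 2143 × 0.2695 = 577.45 m/s.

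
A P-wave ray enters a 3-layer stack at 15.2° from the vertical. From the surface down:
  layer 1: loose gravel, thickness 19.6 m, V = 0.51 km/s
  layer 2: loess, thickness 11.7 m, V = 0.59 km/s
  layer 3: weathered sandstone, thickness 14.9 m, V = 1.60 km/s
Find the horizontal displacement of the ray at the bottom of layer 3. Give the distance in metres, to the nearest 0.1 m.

Ray parameter p = sin 15.2° / 0.51 km/s = 5.1410e-01 s/km.
Layer 1: θ = 15.20°; offset = 19.6·tan 15.20° = 5.325 m.
Layer 2: sin θ = p·0.59 = 0.3033 → θ = 17.66°; offset = 11.7·tan 17.66° = 3.724 m.
Layer 3: sin θ = p·1.60 = 0.8226 → θ = 55.34°; offset = 14.9·tan 55.34° = 21.552 m.
Summing the layer offsets gives 30.601 m.

30.6 m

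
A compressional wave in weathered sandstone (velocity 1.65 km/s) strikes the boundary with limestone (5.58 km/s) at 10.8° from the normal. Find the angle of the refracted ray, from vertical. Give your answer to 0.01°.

39.32°

sin θ₁/V₁ = sin θ₂/V₂ ⇒ sin θ₂ = 5.58·sin 10.8°/1.65 = 5.58·0.1874/1.65 = 0.6337.
θ₂ = sin⁻¹(0.6337) = 39.32° (from vertical).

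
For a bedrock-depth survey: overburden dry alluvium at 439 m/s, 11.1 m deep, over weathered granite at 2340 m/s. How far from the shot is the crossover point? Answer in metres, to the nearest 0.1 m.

θ_c = arcsin(439/2340) = 10.81°, so cos θ_c = 0.9822 and tᵢ = 2h cos θ_c/V₁ = 0.0497 s.
At crossover x/V₁ = x/V₂ + tᵢ ⇒ x = tᵢ/(1/V₁ − 1/V₂) = 0.04967/(2.2779e-03 − 4.2735e-04) = 26.84 m.

26.8 m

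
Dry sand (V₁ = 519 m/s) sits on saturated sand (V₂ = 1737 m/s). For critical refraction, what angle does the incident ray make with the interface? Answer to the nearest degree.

At critical incidence the refracted ray runs along the interface (θ₂ = 90°), so sin θ_c = V₁/V₂.
θ_c = arcsin(519/1737) = arcsin 0.2988 = 17.39°.
Measured from the interface: 90° − 17.39° = 72.61°.

73°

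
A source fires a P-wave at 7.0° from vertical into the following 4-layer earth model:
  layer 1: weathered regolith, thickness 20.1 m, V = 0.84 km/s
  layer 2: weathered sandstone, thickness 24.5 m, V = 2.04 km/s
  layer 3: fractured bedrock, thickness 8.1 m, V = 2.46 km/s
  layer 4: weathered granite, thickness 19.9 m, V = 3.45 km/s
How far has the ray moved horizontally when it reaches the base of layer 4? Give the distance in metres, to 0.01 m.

Ray parameter p = sin 7.0° / 0.84 km/s = 1.4508e-01 s/km.
Layer 1: θ = 7.00°; offset = 20.1·tan 7.00° = 2.4680 m.
Layer 2: sin θ = p·2.04 = 0.2960 → θ = 17.22°; offset = 24.5·tan 17.22° = 7.5913 m.
Layer 3: sin θ = p·2.46 = 0.3569 → θ = 20.91°; offset = 8.1·tan 20.91° = 3.0947 m.
Layer 4: sin θ = p·3.45 = 0.5005 → θ = 30.04°; offset = 19.9·tan 30.04° = 11.5057 m.
Total horizontal offset = 24.6597 m.

24.66 m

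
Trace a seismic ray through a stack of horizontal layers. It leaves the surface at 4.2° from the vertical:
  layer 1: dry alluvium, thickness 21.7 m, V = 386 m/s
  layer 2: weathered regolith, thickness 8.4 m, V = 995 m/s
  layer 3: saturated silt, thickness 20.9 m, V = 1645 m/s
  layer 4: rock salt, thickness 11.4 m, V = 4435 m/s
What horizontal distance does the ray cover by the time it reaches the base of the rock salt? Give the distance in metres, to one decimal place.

27.8 m

p = sin θ₁/V₁ = sin 4.2°/386 = 1.8974e-04 s/m is conserved through the stack.
Layer 1: θ = 4.20°; offset = 21.7·tan 4.20° = 1.594 m.
Layer 2: sin θ = p·995 = 0.1888 → θ = 10.88°; offset = 8.4·tan 10.88° = 1.615 m.
Layer 3: sin θ = p·1645 = 0.3121 → θ = 18.19°; offset = 20.9·tan 18.19° = 6.866 m.
Layer 4: sin θ = p·4435 = 0.8415 → θ = 57.30°; offset = 11.4·tan 57.30° = 17.755 m.
Total horizontal offset = 27.830 m.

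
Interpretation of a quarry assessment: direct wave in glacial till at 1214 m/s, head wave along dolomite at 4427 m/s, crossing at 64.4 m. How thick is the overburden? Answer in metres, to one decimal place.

h = (x_cross/2)·√((V₂−V₁)/(V₂+V₁)).
(V₂−V₁)/(V₂+V₁) = (4427−1214)/(4427+1214) = 0.5696; √ = 0.7547.
h = (64.4/2)·0.7547 = 24.30 m.

24.3 m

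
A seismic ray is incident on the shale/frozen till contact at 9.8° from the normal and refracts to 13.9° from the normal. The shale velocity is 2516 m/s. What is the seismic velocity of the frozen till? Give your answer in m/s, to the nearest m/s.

sin 9.8° = 0.1702; sin 13.9° = 0.2402.
V₂ = V₁·(sin θ₂/sin θ₁) = 2516·(0.2402/0.1702) = 3551.00 m/s.

3551 m/s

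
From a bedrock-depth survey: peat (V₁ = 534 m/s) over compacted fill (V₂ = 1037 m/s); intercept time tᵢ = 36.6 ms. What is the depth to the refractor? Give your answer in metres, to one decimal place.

θ_c = arcsin(534/1037) = 30.99°; cos θ_c = 0.8572.
tᵢ = 2h cos θ_c/V₁ ⇒ h = tᵢ·V₁/(2 cos θ_c) = 0.0366·534/(2·0.8572) = 11.40 m.

11.4 m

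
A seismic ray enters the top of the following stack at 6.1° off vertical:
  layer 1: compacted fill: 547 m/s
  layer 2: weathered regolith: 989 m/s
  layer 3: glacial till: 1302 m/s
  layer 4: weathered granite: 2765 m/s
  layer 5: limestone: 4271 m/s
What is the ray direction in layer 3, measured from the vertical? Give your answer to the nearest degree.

15°

Ray parameter p = sin 6.1° / 547 = 1.9427e-04 s/m.
sin θ_3 = p·V_3 = 1.9427e-04 × 1302 = 0.2529.
θ_3 = 14.65° from the vertical.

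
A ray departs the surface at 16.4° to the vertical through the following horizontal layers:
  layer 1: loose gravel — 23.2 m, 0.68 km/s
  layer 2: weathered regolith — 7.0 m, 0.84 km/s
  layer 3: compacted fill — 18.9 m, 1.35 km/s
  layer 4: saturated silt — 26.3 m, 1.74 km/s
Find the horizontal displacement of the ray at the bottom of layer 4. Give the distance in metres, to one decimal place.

Ray parameter p = sin 16.4° / 0.68 km/s = 4.1521e-01 s/km.
Layer 1: θ = 16.40°; offset = 23.2·tan 16.40° = 6.828 m.
Layer 2: sin θ = p·0.84 = 0.3488 → θ = 20.41°; offset = 7.0·tan 20.41° = 2.605 m.
Layer 3: sin θ = p·1.35 = 0.5605 → θ = 34.09°; offset = 18.9·tan 34.09° = 12.793 m.
Layer 4: sin θ = p·1.74 = 0.7225 → θ = 46.26°; offset = 26.3·tan 46.26° = 27.481 m.
Total horizontal offset = 49.707 m.

49.7 m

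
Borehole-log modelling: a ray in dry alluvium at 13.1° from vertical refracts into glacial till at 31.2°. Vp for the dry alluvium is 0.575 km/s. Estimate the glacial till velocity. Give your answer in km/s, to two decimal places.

1.31 km/s

sin 13.1° = 0.2267; sin 31.2° = 0.5180.
V₂ = V₁·(sin θ₂/sin θ₁) = 0.575·(0.5180/0.2267) = 1.31 km/s.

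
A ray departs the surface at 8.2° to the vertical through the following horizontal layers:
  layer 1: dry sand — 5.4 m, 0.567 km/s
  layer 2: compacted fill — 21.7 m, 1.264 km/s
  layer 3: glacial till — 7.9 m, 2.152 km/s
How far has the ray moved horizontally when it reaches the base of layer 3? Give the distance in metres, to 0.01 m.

Apply Snell's law at each interface; in layer i the horizontal offset is hᵢ·tan θᵢ.
Layer 1: θ = 8.20°; offset = 5.4·tan 8.20° = 0.7782 m.
Layer 2: sin θ = 1.264·sin 8.2°/0.567 = 0.3180, θ = 18.54°; offset = 21.7·tan 18.54° = 7.2774 m.
Layer 3: sin θ = 2.152·sin 8.2°/0.567 = 0.5413, θ = 32.77°; offset = 7.9·tan 32.77° = 5.0863 m.
Total horizontal offset = 13.1418 m.

13.14 m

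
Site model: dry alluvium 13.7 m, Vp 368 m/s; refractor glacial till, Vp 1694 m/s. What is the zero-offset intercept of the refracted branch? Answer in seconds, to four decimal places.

0.0727 s

θ_c = arcsin(V₁/V₂) = arcsin(368/1694) = 12.55°; cos θ_c = 0.9761.
tᵢ = 2h·cos θ_c / V₁ = 2·13.7·0.9761 / 368 = 0.07268 s.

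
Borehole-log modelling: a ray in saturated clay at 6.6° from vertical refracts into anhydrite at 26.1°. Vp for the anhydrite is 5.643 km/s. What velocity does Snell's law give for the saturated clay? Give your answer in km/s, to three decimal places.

sin 6.6° = 0.1149; sin 26.1° = 0.4399.
V₁ = V₂·(sin θ₁/sin θ₂) = 5.643·(0.1149/0.4399) = 1.474 km/s.

1.474 km/s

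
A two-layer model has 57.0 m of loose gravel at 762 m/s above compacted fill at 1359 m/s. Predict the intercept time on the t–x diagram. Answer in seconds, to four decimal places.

0.1239 s

θ_c = arcsin(V₁/V₂) = arcsin(762/1359) = 34.10°; cos θ_c = 0.8280.
tᵢ = 2h·cos θ_c / V₁ = 2·57.0·0.8280 / 762 = 0.12388 s.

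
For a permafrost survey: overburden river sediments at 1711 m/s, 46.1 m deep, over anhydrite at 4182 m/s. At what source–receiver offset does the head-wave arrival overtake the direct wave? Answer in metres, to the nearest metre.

142 m

x_cross = 2h·√((V₂+V₁)/(V₂−V₁)).
(V₂+V₁)/(V₂−V₁) = (4182+1711)/(4182−1711) = 2.3849; √ = 1.5443.
x_cross = 2·46.1·1.5443 = 142.38 m.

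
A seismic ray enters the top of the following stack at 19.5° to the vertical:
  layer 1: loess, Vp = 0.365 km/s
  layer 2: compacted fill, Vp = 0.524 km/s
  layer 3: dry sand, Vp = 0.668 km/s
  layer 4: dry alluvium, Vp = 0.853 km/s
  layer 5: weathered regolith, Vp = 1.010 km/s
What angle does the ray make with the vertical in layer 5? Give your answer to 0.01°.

Ray parameter p = sin 19.5° / 0.365 = 9.1454e-01 s/km.
sin θ_5 = p·V_5 = 9.1454e-01 × 1.010 = 0.9237.
θ_5 = arcsin 0.9237 = 67.47°.

67.47°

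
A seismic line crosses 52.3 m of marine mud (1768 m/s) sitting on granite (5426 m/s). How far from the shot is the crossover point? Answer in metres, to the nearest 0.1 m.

146.7 m

x_cross = 2h·√((V₂+V₁)/(V₂−V₁)).
(V₂+V₁)/(V₂−V₁) = (5426+1768)/(5426−1768) = 1.9666; √ = 1.4024.
x_cross = 2·52.3·1.4024 = 146.69 m.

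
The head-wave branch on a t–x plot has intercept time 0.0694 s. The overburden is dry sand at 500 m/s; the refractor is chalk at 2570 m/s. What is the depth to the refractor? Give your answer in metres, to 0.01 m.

θ_c = arcsin(500/2570) = 11.22°; cos θ_c = 0.9809.
tᵢ = 2h cos θ_c/V₁ ⇒ h = tᵢ·V₁/(2 cos θ_c) = 0.0694·500/(2·0.9809) = 17.69 m.

17.69 m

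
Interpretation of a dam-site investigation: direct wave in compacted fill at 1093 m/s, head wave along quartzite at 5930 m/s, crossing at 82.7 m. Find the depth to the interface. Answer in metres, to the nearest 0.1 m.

34.3 m

h = (x_cross/2)·√((V₂−V₁)/(V₂+V₁)).
(V₂−V₁)/(V₂+V₁) = (5930−1093)/(5930+1093) = 0.6887; √ = 0.8299.
h = (82.7/2)·0.8299 = 34.32 m.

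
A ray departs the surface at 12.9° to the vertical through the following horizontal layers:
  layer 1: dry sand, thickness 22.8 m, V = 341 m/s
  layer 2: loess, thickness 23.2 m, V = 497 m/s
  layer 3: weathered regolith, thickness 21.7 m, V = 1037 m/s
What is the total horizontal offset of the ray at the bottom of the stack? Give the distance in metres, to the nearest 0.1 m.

Apply Snell's law at each interface; in layer i the horizontal offset is hᵢ·tan θᵢ.
Layer 1: θ = 12.90°; offset = 22.8·tan 12.90° = 5.222 m.
Layer 2: sin θ = 497·sin 12.9°/341 = 0.3254, θ = 18.99°; offset = 23.2·tan 18.99° = 7.983 m.
Layer 3: sin θ = 1037·sin 12.9°/341 = 0.6789, θ = 42.76°; offset = 21.7·tan 42.76° = 20.066 m.
Σ offsets = 33.271 m.

33.3 m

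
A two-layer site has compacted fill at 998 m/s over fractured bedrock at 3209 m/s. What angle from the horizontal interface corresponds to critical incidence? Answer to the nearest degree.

At critical incidence the refracted ray runs along the interface (θ₂ = 90°), so sin θ_c = V₁/V₂.
θ_c = arcsin(998/3209) = arcsin 0.3110 = 18.12°.
Measured from the interface: 90° − 18.12° = 71.88°.

72°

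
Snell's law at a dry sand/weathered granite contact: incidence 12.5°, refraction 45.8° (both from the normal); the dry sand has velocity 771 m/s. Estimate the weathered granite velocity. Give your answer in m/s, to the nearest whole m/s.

2554 m/s

Snell's law: sin 12.5°/V₁ = sin 45.8°/V₂.
V₂ = V₁·sin 45.8°/sin 12.5° = 771 × 3.3123 = 2553.78 m/s.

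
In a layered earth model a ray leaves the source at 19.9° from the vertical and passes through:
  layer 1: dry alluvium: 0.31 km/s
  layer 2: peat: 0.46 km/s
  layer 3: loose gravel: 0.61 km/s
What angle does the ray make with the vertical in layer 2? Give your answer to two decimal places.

Ray parameter p = sin 19.9° / 0.31 = 1.0980e+00 s/km.
sin θ_2 = p·V_2 = 1.0980e+00 × 0.46 = 0.5051.
θ_2 = 30.34° from the vertical.

30.34°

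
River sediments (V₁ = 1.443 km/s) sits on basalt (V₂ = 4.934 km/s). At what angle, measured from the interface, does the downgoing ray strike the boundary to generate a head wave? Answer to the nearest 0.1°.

At critical incidence the refracted ray runs along the interface (θ₂ = 90°), so sin θ_c = V₁/V₂.
θ_c = arcsin(1.443/4.934) = arcsin 0.2925 = 17.01°.
Measured from the interface: 90° − 17.01° = 72.99°.

73.0°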